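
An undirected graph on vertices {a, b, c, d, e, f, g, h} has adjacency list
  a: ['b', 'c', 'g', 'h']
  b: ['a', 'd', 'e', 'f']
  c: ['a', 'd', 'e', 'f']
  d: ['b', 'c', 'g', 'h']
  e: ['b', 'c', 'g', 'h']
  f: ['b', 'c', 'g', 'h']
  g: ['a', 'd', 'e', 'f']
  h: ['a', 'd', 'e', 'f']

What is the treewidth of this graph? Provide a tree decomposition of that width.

Treewidth 4.
One optimal decomposition is:
Bags: B1 = {a, b, d, e, f}  B2 = {a, d, e, f, h}  B3 = {a, c, d, e, f}  B4 = {a, d, e, f, g}
Tree: B1–B2, B2–B3, B3–B4

The largest bag has 5 vertices, giving width 4; this decomposition certifies tw(G) ≤ 4. For the lower bound: the 5 vertex sets {a,b}, {e,h}, {c,f}, {d}, {g} are disjoint, each induces a connected subgraph, and every pair is joined by at least one edge of G. Contracting each set to a single vertex therefore yields K_{5} as a minor, and since treewidth is minor-monotone, tw(G) ≥ tw(K_{5}) = 4. Therefore the treewidth is 4.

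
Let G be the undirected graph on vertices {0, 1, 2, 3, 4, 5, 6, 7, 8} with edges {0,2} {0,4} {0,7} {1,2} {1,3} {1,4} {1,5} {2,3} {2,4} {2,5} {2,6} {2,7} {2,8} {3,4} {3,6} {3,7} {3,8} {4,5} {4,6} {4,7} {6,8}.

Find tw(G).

A width-3 tree decomposition is:
Bags: B1 = {2, 3, 4, 6}  B2 = {1, 2, 3, 4}  B3 = {2, 3, 4, 7}  B4 = {2, 3, 6, 8}  B5 = {1, 2, 4, 5}  B6 = {0, 2, 4, 7}
Tree: B1–B2, B2–B3, B1–B4, B2–B5, B3–B6
Each bag holds 4 vertices, so the decomposition has width 3, which upper-bounds the treewidth. On the other hand G contains the 4-clique {2, 3, 6, 8}. A clique must lie in a single bag of any decomposition, so no decomposition can have width below 3. Combining the bounds, tw(G) = 3.

3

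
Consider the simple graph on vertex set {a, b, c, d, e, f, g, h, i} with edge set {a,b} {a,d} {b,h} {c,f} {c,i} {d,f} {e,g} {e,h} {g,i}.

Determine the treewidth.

2

A width-2 tree decomposition is:
Bags: B1 = {e, g, i}  B2 = {e, h, i}  B3 = {b, h, i}  B4 = {a, b, i}  B5 = {a, d, i}  B6 = {d, f, i}  B7 = {c, f, i}
Tree: B1–B2, B2–B3, B3–B4, B4–B5, B5–B6, B6–B7
Each bag holds 3 vertices, so the decomposition has width 2, which upper-bounds the treewidth. For the lower bound, G contains the cycle i–g–e–h–b–a–d–f–c–i, so G is not a forest; only forests have treewidth ≤ 1, hence tw(G) ≥ 2. Hence tw(G) = 2 exactly.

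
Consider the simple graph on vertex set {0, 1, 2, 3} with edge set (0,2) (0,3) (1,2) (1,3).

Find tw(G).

2

A width-2 tree decomposition is:
Bags: B1 = {1, 2, 3}  B2 = {0, 2, 3}
Tree: B1–B2
Every bag has size at most 3, so the width is 3 − 1 = 2 and tw(G) ≤ 2. Since 3–1–2–0–3 is a cycle in G, G is not acyclic. Forests are exactly the graphs of treewidth ≤ 1, so tw(G) ≥ 2. The upper and lower bounds meet at 2, so that is the treewidth.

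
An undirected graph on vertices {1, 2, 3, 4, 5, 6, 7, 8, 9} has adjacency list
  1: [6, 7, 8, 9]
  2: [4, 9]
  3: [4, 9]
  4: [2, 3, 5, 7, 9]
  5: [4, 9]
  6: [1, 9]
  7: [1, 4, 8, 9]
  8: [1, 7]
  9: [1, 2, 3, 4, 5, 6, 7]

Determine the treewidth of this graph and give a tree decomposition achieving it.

Treewidth 2.
Bags: B1 = {1, 7, 9}  B2 = {4, 7, 9}  B3 = {2, 4, 9}  B4 = {1, 6, 9}  B5 = {3, 4, 9}  B6 = {4, 5, 9}  B7 = {1, 7, 8}
Tree: B1–B2, B2–B3, B1–B4, B3–B5, B5–B6, B1–B7

Every bag has size at most 3, so the width is 3 − 1 = 2 and tw(G) ≤ 2. For the lower bound, the 3 vertices {1, 7, 8} are pairwise adjacent, and any tree decomposition puts a clique entirely inside one bag — forcing width ≥ 2. Combining the bounds, tw(G) = 2.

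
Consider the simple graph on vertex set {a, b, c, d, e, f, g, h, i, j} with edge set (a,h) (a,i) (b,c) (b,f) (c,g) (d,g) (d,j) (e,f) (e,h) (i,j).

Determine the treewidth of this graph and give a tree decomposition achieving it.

The largest bag has 3 vertices, giving width 2; this decomposition certifies tw(G) ≤ 2. For the lower bound, G contains the cycle i–j–d–g–c–b–f–e–h–a–i, so G is not a forest; only forests have treewidth ≤ 1, hence tw(G) ≥ 2. The upper and lower bounds meet at 2, so that is the treewidth.

Treewidth 2.
One optimal decomposition is:
Bags: B1 = {d, i, j}  B2 = {d, g, i}  B3 = {c, g, i}  B4 = {b, c, i}  B5 = {b, f, i}  B6 = {e, f, i}  B7 = {e, h, i}  B8 = {a, h, i}
Tree: B1–B2, B2–B3, B3–B4, B4–B5, B5–B6, B6–B7, B7–B8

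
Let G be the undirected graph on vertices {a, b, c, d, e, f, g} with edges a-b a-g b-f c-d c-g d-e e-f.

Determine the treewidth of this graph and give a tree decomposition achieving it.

Treewidth 2.
Bags: B1 = {c, d, e}  B2 = {c, e, g}  B3 = {a, e, g}  B4 = {a, b, e}  B5 = {b, e, f}
Tree: B1–B2, B2–B3, B3–B4, B4–B5

Each bag holds 3 vertices, so the decomposition has width 2, which upper-bounds the treewidth. For the lower bound, G contains the cycle e–d–c–g–a–b–f–e, so G is not a forest; only forests have treewidth ≤ 1, hence tw(G) ≥ 2. Therefore the treewidth is 2.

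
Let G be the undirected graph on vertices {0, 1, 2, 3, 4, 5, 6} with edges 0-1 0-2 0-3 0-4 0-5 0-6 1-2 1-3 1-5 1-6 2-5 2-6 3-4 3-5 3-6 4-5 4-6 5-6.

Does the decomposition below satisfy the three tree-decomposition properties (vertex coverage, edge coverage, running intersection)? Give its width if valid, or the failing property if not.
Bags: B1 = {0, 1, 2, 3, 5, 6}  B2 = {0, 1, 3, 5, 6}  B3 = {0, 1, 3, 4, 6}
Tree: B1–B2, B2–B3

A tree decomposition must satisfy three properties: every vertex lies in some bag; for every edge, both endpoints lie together in some bag; and for every vertex, the bags containing it form a connected subtree. Here edge (5,4) lies in no bag, so the decomposition is invalid.

No — edge (5,4) lies in no bag.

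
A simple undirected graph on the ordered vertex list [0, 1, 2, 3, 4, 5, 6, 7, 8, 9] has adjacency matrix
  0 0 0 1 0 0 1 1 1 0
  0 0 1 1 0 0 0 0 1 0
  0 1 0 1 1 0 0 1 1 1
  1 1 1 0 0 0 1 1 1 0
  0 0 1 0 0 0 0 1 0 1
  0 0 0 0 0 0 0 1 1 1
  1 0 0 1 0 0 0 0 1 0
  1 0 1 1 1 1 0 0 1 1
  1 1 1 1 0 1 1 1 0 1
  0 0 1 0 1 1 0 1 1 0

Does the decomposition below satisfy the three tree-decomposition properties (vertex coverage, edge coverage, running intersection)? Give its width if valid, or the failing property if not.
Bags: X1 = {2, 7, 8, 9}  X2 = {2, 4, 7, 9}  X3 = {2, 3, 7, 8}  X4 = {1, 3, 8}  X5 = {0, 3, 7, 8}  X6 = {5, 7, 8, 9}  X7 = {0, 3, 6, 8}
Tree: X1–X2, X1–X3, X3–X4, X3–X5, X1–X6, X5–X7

A tree decomposition must satisfy three properties: every vertex lies in some bag; for every edge, both endpoints lie together in some bag; and for every vertex, the bags containing it form a connected subtree. Here edge (2,1) lies in no bag, so the decomposition is invalid.

No — edge (2,1) lies in no bag.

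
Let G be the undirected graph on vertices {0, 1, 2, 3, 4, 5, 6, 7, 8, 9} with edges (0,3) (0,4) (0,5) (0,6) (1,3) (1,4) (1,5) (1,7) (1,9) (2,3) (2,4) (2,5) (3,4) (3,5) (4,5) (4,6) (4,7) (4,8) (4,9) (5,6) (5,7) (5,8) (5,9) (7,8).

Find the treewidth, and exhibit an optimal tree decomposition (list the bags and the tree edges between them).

Every bag has size at most 4, so the width is 4 − 1 = 3 and tw(G) ≤ 3. On the other hand G contains the 4-clique {0, 3, 4, 5}. A clique must lie in a single bag of any decomposition, so no decomposition can have width below 3. The upper and lower bounds meet at 3, so that is the treewidth.

Treewidth 3.
Bags: B1 = {0, 4, 5, 6}  B2 = {0, 3, 4, 5}  B3 = {1, 3, 4, 5}  B4 = {1, 4, 5, 9}  B5 = {1, 4, 5, 7}  B6 = {4, 5, 7, 8}  B7 = {2, 3, 4, 5}
Tree: B1–B2, B2–B3, B3–B4, B4–B5, B5–B6, B3–B7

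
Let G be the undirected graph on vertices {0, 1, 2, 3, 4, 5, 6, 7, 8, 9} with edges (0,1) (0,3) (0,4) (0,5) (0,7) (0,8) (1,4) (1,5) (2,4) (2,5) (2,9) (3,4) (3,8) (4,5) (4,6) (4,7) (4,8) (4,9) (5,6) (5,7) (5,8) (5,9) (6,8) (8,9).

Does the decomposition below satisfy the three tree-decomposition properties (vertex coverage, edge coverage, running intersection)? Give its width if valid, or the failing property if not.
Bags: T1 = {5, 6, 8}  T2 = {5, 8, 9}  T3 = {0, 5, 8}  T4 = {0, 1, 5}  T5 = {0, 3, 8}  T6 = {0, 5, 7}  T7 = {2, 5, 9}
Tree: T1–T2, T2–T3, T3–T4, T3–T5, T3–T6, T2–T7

A tree decomposition must satisfy three properties: every vertex lies in some bag; for every edge, both endpoints lie together in some bag; and for every vertex, the bags containing it form a connected subtree. Here vertex 4 appears in no bag, so the decomposition is invalid.

No — vertex 4 appears in no bag.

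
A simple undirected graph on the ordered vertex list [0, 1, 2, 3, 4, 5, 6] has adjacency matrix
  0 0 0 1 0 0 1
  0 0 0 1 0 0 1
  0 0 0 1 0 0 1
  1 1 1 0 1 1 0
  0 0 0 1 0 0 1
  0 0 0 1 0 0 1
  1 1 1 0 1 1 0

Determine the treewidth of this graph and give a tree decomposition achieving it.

Treewidth 2.
One optimal decomposition is:
Bags: B1 = {3, 4, 6}  B2 = {3, 5, 6}  B3 = {1, 3, 6}  B4 = {0, 3, 6}  B5 = {2, 3, 6}
Tree: B1–B2, B2–B3, B3–B4, B4–B5

Each bag holds 3 vertices, so the decomposition has width 2, which upper-bounds the treewidth. The edges 6–4–3–5–6 form a cycle, so G is not a tree and its treewidth is at least 2. The upper and lower bounds meet at 2, so that is the treewidth.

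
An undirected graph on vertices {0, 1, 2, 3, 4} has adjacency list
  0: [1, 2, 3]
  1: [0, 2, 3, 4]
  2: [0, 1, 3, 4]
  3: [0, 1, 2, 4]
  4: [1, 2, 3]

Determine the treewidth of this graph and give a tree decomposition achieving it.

Treewidth 3.
One such decomposition:
Bags: B1 = {0, 1, 2, 3}  B2 = {1, 2, 3, 4}
Tree: B1–B2

The largest bag has 4 vertices, giving width 3; this decomposition certifies tw(G) ≤ 3. On the other hand G contains the 4-clique {0, 1, 2, 3}. A clique must lie in a single bag of any decomposition, so no decomposition can have width below 3. The upper and lower bounds meet at 3, so that is the treewidth.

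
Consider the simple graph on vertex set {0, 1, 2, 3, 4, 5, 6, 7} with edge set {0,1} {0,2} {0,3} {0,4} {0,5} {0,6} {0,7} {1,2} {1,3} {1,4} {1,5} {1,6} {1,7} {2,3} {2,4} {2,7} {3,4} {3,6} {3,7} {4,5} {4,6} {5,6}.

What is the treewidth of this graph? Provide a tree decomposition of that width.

Each bag holds 5 vertices, so the decomposition has width 4, which upper-bounds the treewidth. On the other hand G contains the 5-clique {0, 1, 2, 3, 4}. A clique must lie in a single bag of any decomposition, so no decomposition can have width below 4. The upper and lower bounds meet at 4, so that is the treewidth.

Treewidth 4.
One optimal decomposition is:
Bags: B1 = {0, 1, 2, 3, 4}  B2 = {0, 1, 3, 4, 6}  B3 = {0, 1, 4, 5, 6}  B4 = {0, 1, 2, 3, 7}
Tree: B1–B2, B2–B3, B1–B4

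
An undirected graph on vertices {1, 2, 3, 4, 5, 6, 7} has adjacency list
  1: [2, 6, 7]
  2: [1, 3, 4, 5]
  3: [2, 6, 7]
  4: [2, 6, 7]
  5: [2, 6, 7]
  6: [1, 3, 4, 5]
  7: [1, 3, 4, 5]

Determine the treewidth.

A width-3 tree decomposition is:
Bags: B1 = {1, 2, 6, 7}  B2 = {2, 4, 6, 7}  B3 = {2, 3, 6, 7}  B4 = {2, 5, 6, 7}
Tree: B1–B2, B2–B3, B3–B4
The largest bag has 4 vertices, giving width 3; this decomposition certifies tw(G) ≤ 3. For the lower bound: the 4 vertex sets {1,6}, {4,7}, {2}, {3} are disjoint, each induces a connected subgraph, and every pair is joined by at least one edge of G. Contracting each set to a single vertex therefore yields K_{4} as a minor, and since treewidth is minor-monotone, tw(G) ≥ tw(K_{4}) = 3. Hence tw(G) = 3 exactly.

3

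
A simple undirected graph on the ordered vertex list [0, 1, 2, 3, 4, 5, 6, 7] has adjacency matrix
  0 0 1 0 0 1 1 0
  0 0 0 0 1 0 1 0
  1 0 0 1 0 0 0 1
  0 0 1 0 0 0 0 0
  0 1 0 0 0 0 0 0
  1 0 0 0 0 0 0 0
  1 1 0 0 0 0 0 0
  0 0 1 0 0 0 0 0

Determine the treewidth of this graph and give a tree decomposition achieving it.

Treewidth 1.
Bags: B1 = {0, 6}  B2 = {0, 5}  B3 = {1, 6}  B4 = {0, 2}  B5 = {1, 4}  B6 = {2, 3}  B7 = {2, 7}
Tree: B1–B2, B1–B3, B2–B4, B3–B5, B4–B6, B4–B7

The largest bag has 2 vertices, giving width 1; this decomposition certifies tw(G) ≤ 1. Any graph with an edge has treewidth ≥ 1, and G has the edge 6–0. Therefore the treewidth is 1.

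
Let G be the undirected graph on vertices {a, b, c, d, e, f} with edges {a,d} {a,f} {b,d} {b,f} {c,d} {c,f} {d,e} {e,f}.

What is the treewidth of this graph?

A width-2 tree decomposition is:
Bags: B1 = {b, d, f}  B2 = {a, d, f}  B3 = {d, e, f}  B4 = {c, d, f}
Tree: B1–B2, B2–B3, B3–B4
The largest bag has 3 vertices, giving width 2; this decomposition certifies tw(G) ≤ 2. For the lower bound, G contains the cycle f–b–d–a–f, so G is not a forest; only forests have treewidth ≤ 1, hence tw(G) ≥ 2. Therefore the treewidth is 2.

2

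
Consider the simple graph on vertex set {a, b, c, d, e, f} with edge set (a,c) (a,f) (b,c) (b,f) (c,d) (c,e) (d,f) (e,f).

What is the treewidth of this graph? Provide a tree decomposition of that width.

Treewidth 2.
One optimal decomposition is:
Bags: B1 = {c, e, f}  B2 = {c, d, f}  B3 = {a, c, f}  B4 = {b, c, f}
Tree: B1–B2, B2–B3, B3–B4

The largest bag has 3 vertices, giving width 2; this decomposition certifies tw(G) ≤ 2. The edges c–e–f–d–c form a cycle, so G is not a tree and its treewidth is at least 2. The upper and lower bounds meet at 2, so that is the treewidth.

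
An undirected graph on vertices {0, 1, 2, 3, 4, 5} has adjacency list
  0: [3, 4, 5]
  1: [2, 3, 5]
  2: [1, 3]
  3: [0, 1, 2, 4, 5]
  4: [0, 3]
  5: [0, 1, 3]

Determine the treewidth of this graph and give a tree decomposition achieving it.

The largest bag has 3 vertices, giving width 2; this decomposition certifies tw(G) ≤ 2. For the lower bound, the 3 vertices {0, 3, 4} are pairwise adjacent, and any tree decomposition puts a clique entirely inside one bag — forcing width ≥ 2. Hence tw(G) = 2 exactly.

Treewidth 2.
Bags: B1 = {0, 3, 4}  B2 = {0, 3, 5}  B3 = {1, 3, 5}  B4 = {1, 2, 3}
Tree: B1–B2, B2–B3, B3–B4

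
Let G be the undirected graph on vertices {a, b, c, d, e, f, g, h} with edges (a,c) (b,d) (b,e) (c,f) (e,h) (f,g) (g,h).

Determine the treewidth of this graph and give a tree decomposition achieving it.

Every bag has size at most 2, so the width is 2 − 1 = 1 and tw(G) ≤ 1. Any graph with an edge has treewidth ≥ 1, and G has the edge d–b. Therefore the treewidth is 1.

Treewidth 1.
One such decomposition:
Bags: B1 = {b, d}  B2 = {b, e}  B3 = {e, h}  B4 = {g, h}  B5 = {f, g}  B6 = {c, f}  B7 = {a, c}
Tree: B1–B2, B2–B3, B3–B4, B4–B5, B5–B6, B6–B7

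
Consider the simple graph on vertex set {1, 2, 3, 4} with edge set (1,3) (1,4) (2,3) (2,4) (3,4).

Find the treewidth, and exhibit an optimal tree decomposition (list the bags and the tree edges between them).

Treewidth 2.
One optimal decomposition is:
Bags: B1 = {2, 3, 4}  B2 = {1, 3, 4}
Tree: B1–B2

Each bag holds 3 vertices, so the decomposition has width 2, which upper-bounds the treewidth. For the lower bound, the 3 vertices {1, 3, 4} are pairwise adjacent, and any tree decomposition puts a clique entirely inside one bag — forcing width ≥ 2. Combining the bounds, tw(G) = 2.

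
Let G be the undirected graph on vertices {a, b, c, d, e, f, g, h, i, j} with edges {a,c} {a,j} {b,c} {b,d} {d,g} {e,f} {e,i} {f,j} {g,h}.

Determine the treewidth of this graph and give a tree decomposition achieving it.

Treewidth 1.
Bags: B1 = {e, i}  B2 = {e, f}  B3 = {f, j}  B4 = {a, j}  B5 = {a, c}  B6 = {b, c}  B7 = {b, d}  B8 = {d, g}  B9 = {g, h}
Tree: B1–B2, B2–B3, B3–B4, B4–B5, B5–B6, B6–B7, B7–B8, B8–B9

The largest bag has 2 vertices, giving width 1; this decomposition certifies tw(G) ≤ 1. G has an edge, so its treewidth is at least 1. Combining the bounds, tw(G) = 1.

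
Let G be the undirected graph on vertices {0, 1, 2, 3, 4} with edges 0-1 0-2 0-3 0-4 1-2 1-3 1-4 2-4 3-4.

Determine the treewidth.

3

A width-3 tree decomposition is:
Bags: B1 = {0, 1, 2, 4}  B2 = {0, 1, 3, 4}
Tree: B1–B2
The largest bag has 4 vertices, giving width 3; this decomposition certifies tw(G) ≤ 3. On the other hand G contains the 4-clique {0, 1, 2, 4}. A clique must lie in a single bag of any decomposition, so no decomposition can have width below 3. The upper and lower bounds meet at 3, so that is the treewidth.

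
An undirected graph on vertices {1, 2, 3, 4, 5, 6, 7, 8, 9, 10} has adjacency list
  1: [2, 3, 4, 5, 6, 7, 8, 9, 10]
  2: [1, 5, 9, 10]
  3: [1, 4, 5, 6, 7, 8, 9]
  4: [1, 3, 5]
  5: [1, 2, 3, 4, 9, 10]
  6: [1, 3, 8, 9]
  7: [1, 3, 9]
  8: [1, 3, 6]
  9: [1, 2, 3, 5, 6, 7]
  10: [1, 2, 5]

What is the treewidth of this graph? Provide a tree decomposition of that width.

Treewidth 3.
One such decomposition:
Bags: B1 = {1, 3, 4, 5}  B2 = {1, 3, 5, 9}  B3 = {1, 2, 5, 9}  B4 = {1, 3, 6, 9}  B5 = {1, 3, 6, 8}  B6 = {1, 3, 7, 9}  B7 = {1, 2, 5, 10}
Tree: B1–B2, B2–B3, B2–B4, B4–B5, B4–B6, B3–B7

Each bag holds 4 vertices, so the decomposition has width 3, which upper-bounds the treewidth. For the lower bound, the 4 vertices {1, 2, 5, 10} are pairwise adjacent, and any tree decomposition puts a clique entirely inside one bag — forcing width ≥ 3. Hence tw(G) = 3 exactly.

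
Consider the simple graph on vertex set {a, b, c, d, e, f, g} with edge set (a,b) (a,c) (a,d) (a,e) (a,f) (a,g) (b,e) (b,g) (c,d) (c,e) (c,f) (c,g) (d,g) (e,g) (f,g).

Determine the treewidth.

3

A width-3 tree decomposition is:
Bags: B1 = {a, c, f, g}  B2 = {a, c, d, g}  B3 = {a, c, e, g}  B4 = {a, b, e, g}
Tree: B1–B2, B2–B3, B3–B4
Every bag has size at most 4, so the width is 4 − 1 = 3 and tw(G) ≤ 3. For the lower bound, the 4 vertices {a, c, d, g} are pairwise adjacent, and any tree decomposition puts a clique entirely inside one bag — forcing width ≥ 3. The upper and lower bounds meet at 3, so that is the treewidth.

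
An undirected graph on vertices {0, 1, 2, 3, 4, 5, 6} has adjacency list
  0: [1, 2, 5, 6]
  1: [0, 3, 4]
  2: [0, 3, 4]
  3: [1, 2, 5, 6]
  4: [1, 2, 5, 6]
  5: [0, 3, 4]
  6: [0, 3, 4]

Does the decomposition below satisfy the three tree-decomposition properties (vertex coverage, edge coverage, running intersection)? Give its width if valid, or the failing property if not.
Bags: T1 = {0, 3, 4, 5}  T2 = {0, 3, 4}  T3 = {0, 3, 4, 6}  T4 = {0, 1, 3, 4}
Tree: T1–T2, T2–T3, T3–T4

No — vertex 2 appears in no bag.

A tree decomposition must satisfy three properties: every vertex lies in some bag; for every edge, both endpoints lie together in some bag; and for every vertex, the bags containing it form a connected subtree. Here vertex 2 appears in no bag, so the decomposition is invalid.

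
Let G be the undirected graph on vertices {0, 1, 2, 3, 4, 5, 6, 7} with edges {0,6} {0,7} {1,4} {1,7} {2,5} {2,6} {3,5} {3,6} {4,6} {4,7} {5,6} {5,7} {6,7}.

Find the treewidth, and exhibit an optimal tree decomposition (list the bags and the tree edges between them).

Treewidth 2.
Bags: B1 = {5, 6, 7}  B2 = {0, 6, 7}  B3 = {2, 5, 6}  B4 = {3, 5, 6}  B5 = {4, 6, 7}  B6 = {1, 4, 7}
Tree: B1–B2, B1–B3, B1–B4, B2–B5, B5–B6

The largest bag has 3 vertices, giving width 2; this decomposition certifies tw(G) ≤ 2. Conversely, {1, 4, 7} is a clique of size 3, and the vertices of any clique must share a bag in every tree decomposition; so some bag has ≥ 3 vertices and tw(G) ≥ 2. The upper and lower bounds meet at 2, so that is the treewidth.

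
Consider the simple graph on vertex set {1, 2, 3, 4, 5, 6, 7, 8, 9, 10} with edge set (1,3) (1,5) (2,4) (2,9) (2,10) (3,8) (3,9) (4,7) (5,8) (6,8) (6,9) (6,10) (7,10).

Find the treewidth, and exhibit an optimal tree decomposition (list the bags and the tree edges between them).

Treewidth 2.
Bags: B1 = {2, 4, 7}  B2 = {2, 7, 10}  B3 = {2, 9, 10}  B4 = {6, 9, 10}  B5 = {3, 6, 9}  B6 = {3, 6, 8}  B7 = {1, 3, 8}  B8 = {1, 5, 8}
Tree: B1–B2, B2–B3, B3–B4, B4–B5, B5–B6, B6–B7, B7–B8

The largest bag has 3 vertices, giving width 2; this decomposition certifies tw(G) ≤ 2. For the lower bound, G contains the cycle 4–7–10–2–4, so G is not a forest; only forests have treewidth ≤ 1, hence tw(G) ≥ 2. Combining the bounds, tw(G) = 2.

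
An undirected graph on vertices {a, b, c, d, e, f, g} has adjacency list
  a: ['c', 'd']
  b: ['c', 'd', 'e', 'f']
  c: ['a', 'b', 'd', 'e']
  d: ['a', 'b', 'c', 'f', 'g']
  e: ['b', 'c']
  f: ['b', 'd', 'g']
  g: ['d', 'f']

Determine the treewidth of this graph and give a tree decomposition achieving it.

Every bag has size at most 3, so the width is 3 − 1 = 2 and tw(G) ≤ 2. For the lower bound, the 3 vertices {a, c, d} are pairwise adjacent, and any tree decomposition puts a clique entirely inside one bag — forcing width ≥ 2. Therefore the treewidth is 2.

Treewidth 2.
One optimal decomposition is:
Bags: B1 = {a, c, d}  B2 = {b, c, d}  B3 = {b, d, f}  B4 = {d, f, g}  B5 = {b, c, e}
Tree: B1–B2, B2–B3, B3–B4, B2–B5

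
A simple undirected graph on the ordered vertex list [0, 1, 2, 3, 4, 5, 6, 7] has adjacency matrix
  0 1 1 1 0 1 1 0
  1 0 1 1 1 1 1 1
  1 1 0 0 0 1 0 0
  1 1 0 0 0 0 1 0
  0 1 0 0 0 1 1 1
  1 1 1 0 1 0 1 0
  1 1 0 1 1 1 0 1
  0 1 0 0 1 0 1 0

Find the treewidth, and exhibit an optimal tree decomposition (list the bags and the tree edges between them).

Treewidth 3.
One optimal decomposition is:
Bags: B1 = {0, 1, 2, 5}  B2 = {0, 1, 5, 6}  B3 = {0, 1, 3, 6}  B4 = {1, 4, 5, 6}  B5 = {1, 4, 6, 7}
Tree: B1–B2, B2–B3, B2–B4, B4–B5

Each bag holds 4 vertices, so the decomposition has width 3, which upper-bounds the treewidth. For the lower bound, the 4 vertices {0, 1, 2, 5} are pairwise adjacent, and any tree decomposition puts a clique entirely inside one bag — forcing width ≥ 3. Combining the bounds, tw(G) = 3.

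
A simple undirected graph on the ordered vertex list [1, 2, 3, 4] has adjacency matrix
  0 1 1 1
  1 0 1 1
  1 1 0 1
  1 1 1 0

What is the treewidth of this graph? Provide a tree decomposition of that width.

A single bag containing all 4 vertices is trivially a valid decomposition of width 3. Conversely, {1, 2, 3, 4} is a clique of size 4, and the vertices of any clique must share a bag in every tree decomposition; so some bag has ≥ 4 vertices and tw(G) ≥ 3. Combining the bounds, tw(G) = 3.

Treewidth 3.
Bags: B1 = {1, 2, 3, 4}
Tree: (single bag)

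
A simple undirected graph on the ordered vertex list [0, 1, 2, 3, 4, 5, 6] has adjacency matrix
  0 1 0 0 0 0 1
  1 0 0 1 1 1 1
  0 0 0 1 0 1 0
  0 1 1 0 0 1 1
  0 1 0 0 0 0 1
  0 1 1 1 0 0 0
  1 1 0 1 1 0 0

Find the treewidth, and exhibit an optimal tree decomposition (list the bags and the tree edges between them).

Treewidth 2.
One optimal decomposition is:
Bags: B1 = {1, 3, 6}  B2 = {0, 1, 6}  B3 = {1, 4, 6}  B4 = {1, 3, 5}  B5 = {2, 3, 5}
Tree: B1–B2, B1–B3, B1–B4, B4–B5

Every bag has size at most 3, so the width is 3 − 1 = 2 and tw(G) ≤ 2. Conversely, {1, 3, 5} is a clique of size 3, and the vertices of any clique must share a bag in every tree decomposition; so some bag has ≥ 3 vertices and tw(G) ≥ 2. Combining the bounds, tw(G) = 2.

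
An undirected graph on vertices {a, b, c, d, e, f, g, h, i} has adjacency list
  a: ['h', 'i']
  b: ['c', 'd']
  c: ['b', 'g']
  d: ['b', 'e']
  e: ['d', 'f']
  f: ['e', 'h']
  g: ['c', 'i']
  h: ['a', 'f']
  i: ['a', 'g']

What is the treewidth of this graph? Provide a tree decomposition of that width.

Treewidth 2.
One such decomposition:
Bags: B1 = {a, g, i}  B2 = {a, c, g}  B3 = {a, b, c}  B4 = {a, b, d}  B5 = {a, d, e}  B6 = {a, e, f}  B7 = {a, f, h}
Tree: B1–B2, B2–B3, B3–B4, B4–B5, B5–B6, B6–B7

Every bag has size at most 3, so the width is 3 − 1 = 2 and tw(G) ≤ 2. For the lower bound, G contains the cycle a–i–g–c–b–d–e–f–h–a, so G is not a forest; only forests have treewidth ≤ 1, hence tw(G) ≥ 2. Therefore the treewidth is 2.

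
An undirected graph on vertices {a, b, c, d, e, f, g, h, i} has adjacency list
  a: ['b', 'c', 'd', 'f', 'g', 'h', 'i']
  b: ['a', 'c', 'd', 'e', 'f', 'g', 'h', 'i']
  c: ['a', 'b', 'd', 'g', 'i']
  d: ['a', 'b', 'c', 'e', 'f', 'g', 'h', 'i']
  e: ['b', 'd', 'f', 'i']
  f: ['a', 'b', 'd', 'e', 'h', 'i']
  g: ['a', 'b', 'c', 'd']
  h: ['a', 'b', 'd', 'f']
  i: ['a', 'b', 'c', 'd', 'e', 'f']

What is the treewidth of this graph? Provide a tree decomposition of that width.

Treewidth 4.
Bags: B1 = {a, b, c, d, i}  B2 = {a, b, c, d, g}  B3 = {a, b, d, f, i}  B4 = {b, d, e, f, i}  B5 = {a, b, d, f, h}
Tree: B1–B2, B1–B3, B3–B4, B3–B5

The largest bag has 5 vertices, giving width 4; this decomposition certifies tw(G) ≤ 4. For the lower bound, the 5 vertices {b, d, e, f, i} are pairwise adjacent, and any tree decomposition puts a clique entirely inside one bag — forcing width ≥ 4. The upper and lower bounds meet at 4, so that is the treewidth.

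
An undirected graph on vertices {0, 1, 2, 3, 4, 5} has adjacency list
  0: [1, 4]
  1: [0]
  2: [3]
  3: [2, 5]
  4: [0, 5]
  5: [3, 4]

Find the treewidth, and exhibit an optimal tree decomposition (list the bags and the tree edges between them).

The largest bag has 2 vertices, giving width 1; this decomposition certifies tw(G) ≤ 1. Since G has at least one edge (e.g. 1–0), it is not an edgeless graph, so tw(G) ≥ 1. Therefore the treewidth is 1.

Treewidth 1.
Bags: B1 = {0, 1}  B2 = {0, 4}  B3 = {4, 5}  B4 = {3, 5}  B5 = {2, 3}
Tree: B1–B2, B2–B3, B3–B4, B4–B5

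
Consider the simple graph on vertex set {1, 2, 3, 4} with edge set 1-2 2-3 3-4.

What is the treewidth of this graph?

A width-1 tree decomposition is:
Bags: B1 = {1, 2}  B2 = {2, 3}  B3 = {3, 4}
Tree: B1–B2, B2–B3
The largest bag has 2 vertices, giving width 1; this decomposition certifies tw(G) ≤ 1. G has an edge, so its treewidth is at least 1. Therefore the treewidth is 1.

1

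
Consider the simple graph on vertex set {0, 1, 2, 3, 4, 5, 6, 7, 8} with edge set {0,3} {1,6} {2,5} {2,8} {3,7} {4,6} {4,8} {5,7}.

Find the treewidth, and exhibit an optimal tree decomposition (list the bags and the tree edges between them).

Treewidth 1.
One such decomposition:
Bags: B1 = {0, 3}  B2 = {3, 7}  B3 = {5, 7}  B4 = {2, 5}  B5 = {2, 8}  B6 = {4, 8}  B7 = {4, 6}  B8 = {1, 6}
Tree: B1–B2, B2–B3, B3–B4, B4–B5, B5–B6, B6–B7, B7–B8

The largest bag has 2 vertices, giving width 1; this decomposition certifies tw(G) ≤ 1. Any graph with an edge has treewidth ≥ 1, and G has the edge 0–3. Hence tw(G) = 1 exactly.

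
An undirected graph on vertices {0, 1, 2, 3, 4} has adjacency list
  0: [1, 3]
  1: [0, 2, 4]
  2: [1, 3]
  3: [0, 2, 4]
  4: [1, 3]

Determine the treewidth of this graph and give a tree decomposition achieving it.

Each bag holds 3 vertices, so the decomposition has width 2, which upper-bounds the treewidth. Since 3–4–1–0–3 is a cycle in G, G is not acyclic. Forests are exactly the graphs of treewidth ≤ 1, so tw(G) ≥ 2. Therefore the treewidth is 2.

Treewidth 2.
One optimal decomposition is:
Bags: B1 = {1, 3, 4}  B2 = {0, 1, 3}  B3 = {1, 2, 3}
Tree: B1–B2, B2–B3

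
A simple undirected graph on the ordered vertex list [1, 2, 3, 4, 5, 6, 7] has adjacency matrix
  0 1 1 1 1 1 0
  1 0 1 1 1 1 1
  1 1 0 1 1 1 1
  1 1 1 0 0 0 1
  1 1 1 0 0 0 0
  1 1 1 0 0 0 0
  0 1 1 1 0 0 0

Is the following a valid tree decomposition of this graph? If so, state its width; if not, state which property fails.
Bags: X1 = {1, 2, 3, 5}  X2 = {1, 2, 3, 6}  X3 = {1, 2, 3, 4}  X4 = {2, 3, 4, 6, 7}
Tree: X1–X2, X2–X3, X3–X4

No — bags containing vertex 6 are not connected in the tree.

A tree decomposition must satisfy three properties: every vertex lies in some bag; for every edge, both endpoints lie together in some bag; and for every vertex, the bags containing it form a connected subtree. Here bags containing vertex 6 are not connected in the tree, so the decomposition is invalid.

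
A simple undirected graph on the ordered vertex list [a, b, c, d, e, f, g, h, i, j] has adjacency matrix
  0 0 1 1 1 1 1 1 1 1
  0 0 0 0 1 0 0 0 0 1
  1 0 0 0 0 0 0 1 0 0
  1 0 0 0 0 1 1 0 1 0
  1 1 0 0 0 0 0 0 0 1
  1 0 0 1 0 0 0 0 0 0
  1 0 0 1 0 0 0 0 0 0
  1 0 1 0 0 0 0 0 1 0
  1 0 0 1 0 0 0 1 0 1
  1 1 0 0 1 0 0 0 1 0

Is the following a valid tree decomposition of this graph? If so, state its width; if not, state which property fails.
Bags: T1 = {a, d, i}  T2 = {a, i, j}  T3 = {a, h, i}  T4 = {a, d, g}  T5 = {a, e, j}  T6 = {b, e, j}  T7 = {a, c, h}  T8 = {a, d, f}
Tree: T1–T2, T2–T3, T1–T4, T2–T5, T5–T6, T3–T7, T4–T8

Vertex coverage: the bags together contain {a, b, c, d, e, f, g, h, i, j}, the full vertex set. Edge coverage: each edge of G has both endpoints in at least one bag. Running intersection: for every vertex, the bags containing it form a connected subtree. All three properties hold, so this is a valid tree decomposition of width max|bag| − 1 = 2, and hence tw(G) ≤ 2.

Yes; width 2.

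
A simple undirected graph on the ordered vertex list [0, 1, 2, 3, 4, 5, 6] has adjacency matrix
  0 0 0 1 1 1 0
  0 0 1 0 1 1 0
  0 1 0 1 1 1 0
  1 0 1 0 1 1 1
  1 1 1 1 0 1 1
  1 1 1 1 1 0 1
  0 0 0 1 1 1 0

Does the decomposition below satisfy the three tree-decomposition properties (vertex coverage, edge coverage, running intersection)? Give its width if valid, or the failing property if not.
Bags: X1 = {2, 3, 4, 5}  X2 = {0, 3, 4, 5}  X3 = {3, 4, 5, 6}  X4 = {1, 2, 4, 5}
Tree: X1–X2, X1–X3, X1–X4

Checking the three conditions: (i) the bags cover all of {0, 1, 2, 3, 4, 5, 6}; (ii) for each edge, some bag contains both endpoints; (iii) the bags containing any fixed vertex form a subtree. All hold, so the decomposition is valid with width 4 − 1 = 3.

Yes; width 3.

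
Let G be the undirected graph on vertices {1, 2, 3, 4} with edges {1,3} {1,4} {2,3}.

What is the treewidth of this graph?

1

A width-1 tree decomposition is:
Bags: B1 = {1, 4}  B2 = {1, 3}  B3 = {2, 3}
Tree: B1–B2, B2–B3
Each bag holds 2 vertices, so the decomposition has width 1, which upper-bounds the treewidth. Any graph with an edge has treewidth ≥ 1, and G has the edge 4–1. Combining the bounds, tw(G) = 1.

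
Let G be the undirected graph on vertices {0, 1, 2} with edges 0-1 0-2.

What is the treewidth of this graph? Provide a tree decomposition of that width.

Every bag has size at most 2, so the width is 2 − 1 = 1 and tw(G) ≤ 1. G has an edge, so its treewidth is at least 1. Therefore the treewidth is 1.

Treewidth 1.
One such decomposition:
Bags: B1 = {0, 1}  B2 = {0, 2}
Tree: B1–B2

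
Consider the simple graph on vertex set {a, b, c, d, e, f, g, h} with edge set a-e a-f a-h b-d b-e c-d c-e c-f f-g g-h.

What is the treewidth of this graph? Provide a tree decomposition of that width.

Every bag has size at most 3, so the width is 3 − 1 = 2 and tw(G) ≤ 2. The edges g–h–a–f–g form a cycle, so G is not a tree and its treewidth is at least 2. Hence tw(G) = 2 exactly.

Treewidth 2.
One optimal decomposition is:
Bags: B1 = {f, g, h}  B2 = {a, f, h}  B3 = {a, c, f}  B4 = {a, c, e}  B5 = {c, d, e}  B6 = {b, d, e}
Tree: B1–B2, B2–B3, B3–B4, B4–B5, B5–B6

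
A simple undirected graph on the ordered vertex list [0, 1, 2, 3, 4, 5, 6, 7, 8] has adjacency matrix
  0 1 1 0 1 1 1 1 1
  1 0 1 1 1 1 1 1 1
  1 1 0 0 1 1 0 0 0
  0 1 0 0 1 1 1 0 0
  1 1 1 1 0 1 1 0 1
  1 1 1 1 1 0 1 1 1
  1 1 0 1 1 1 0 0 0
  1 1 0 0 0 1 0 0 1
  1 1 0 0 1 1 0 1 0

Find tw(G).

4

A width-4 tree decomposition is:
Bags: B1 = {0, 1, 4, 5, 8}  B2 = {0, 1, 5, 7, 8}  B3 = {0, 1, 4, 5, 6}  B4 = {0, 1, 2, 4, 5}  B5 = {1, 3, 4, 5, 6}
Tree: B1–B2, B1–B3, B1–B4, B3–B5
Every bag has size at most 5, so the width is 5 − 1 = 4 and tw(G) ≤ 4. On the other hand G contains the 5-clique {0, 1, 4, 5, 8}. A clique must lie in a single bag of any decomposition, so no decomposition can have width below 4. Therefore the treewidth is 4.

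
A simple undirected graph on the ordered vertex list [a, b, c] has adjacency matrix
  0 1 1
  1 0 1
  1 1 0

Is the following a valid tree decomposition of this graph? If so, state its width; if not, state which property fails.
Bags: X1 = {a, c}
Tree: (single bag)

A tree decomposition must satisfy three properties: every vertex lies in some bag; for every edge, both endpoints lie together in some bag; and for every vertex, the bags containing it form a connected subtree. Here vertex b appears in no bag, so the decomposition is invalid.

No — vertex b appears in no bag.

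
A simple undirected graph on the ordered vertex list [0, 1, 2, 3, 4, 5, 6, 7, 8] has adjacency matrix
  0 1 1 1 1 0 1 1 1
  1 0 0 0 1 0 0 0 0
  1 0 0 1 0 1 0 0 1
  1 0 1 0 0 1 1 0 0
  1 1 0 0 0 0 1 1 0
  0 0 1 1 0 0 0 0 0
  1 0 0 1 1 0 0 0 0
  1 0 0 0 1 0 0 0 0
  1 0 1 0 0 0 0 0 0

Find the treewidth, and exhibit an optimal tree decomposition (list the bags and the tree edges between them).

Each bag holds 3 vertices, so the decomposition has width 2, which upper-bounds the treewidth. Conversely, {0, 2, 8} is a clique of size 3, and the vertices of any clique must share a bag in every tree decomposition; so some bag has ≥ 3 vertices and tw(G) ≥ 2. Hence tw(G) = 2 exactly.

Treewidth 2.
One optimal decomposition is:
Bags: B1 = {0, 4, 6}  B2 = {0, 3, 6}  B3 = {0, 2, 3}  B4 = {0, 4, 7}  B5 = {0, 2, 8}  B6 = {0, 1, 4}  B7 = {2, 3, 5}
Tree: B1–B2, B2–B3, B1–B4, B3–B5, B4–B6, B3–B7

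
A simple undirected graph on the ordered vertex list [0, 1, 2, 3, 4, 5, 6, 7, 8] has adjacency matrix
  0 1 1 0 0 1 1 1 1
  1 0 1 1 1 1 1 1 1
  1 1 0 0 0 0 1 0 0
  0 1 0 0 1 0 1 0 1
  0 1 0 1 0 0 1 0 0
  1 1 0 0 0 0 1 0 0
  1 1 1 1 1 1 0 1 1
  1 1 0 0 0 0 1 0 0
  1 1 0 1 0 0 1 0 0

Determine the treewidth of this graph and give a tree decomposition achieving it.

The largest bag has 4 vertices, giving width 3; this decomposition certifies tw(G) ≤ 3. On the other hand G contains the 4-clique {0, 1, 6, 8}. A clique must lie in a single bag of any decomposition, so no decomposition can have width below 3. The upper and lower bounds meet at 3, so that is the treewidth.

Treewidth 3.
One such decomposition:
Bags: B1 = {0, 1, 6, 8}  B2 = {1, 3, 6, 8}  B3 = {0, 1, 2, 6}  B4 = {1, 3, 4, 6}  B5 = {0, 1, 6, 7}  B6 = {0, 1, 5, 6}
Tree: B1–B2, B1–B3, B2–B4, B1–B5, B1–B6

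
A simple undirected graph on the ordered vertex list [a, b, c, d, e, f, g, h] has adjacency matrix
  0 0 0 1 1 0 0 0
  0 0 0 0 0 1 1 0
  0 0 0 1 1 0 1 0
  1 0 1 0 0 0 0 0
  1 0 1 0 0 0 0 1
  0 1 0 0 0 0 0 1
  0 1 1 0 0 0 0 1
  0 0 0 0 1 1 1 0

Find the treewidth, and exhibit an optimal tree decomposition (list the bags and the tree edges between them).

Treewidth 2.
One optimal decomposition is:
Bags: B1 = {b, f, g}  B2 = {f, g, h}  B3 = {c, g, h}  B4 = {c, e, h}  B5 = {c, d, e}  B6 = {a, d, e}
Tree: B1–B2, B2–B3, B3–B4, B4–B5, B5–B6

The largest bag has 3 vertices, giving width 2; this decomposition certifies tw(G) ≤ 2. The edges b–f–h–g–b form a cycle, so G is not a tree and its treewidth is at least 2. Combining the bounds, tw(G) = 2.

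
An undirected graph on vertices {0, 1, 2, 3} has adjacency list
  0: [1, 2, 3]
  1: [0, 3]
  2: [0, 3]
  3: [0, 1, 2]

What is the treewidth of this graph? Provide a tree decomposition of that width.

Each bag holds 3 vertices, so the decomposition has width 2, which upper-bounds the treewidth. Conversely, {0, 1, 3} is a clique of size 3, and the vertices of any clique must share a bag in every tree decomposition; so some bag has ≥ 3 vertices and tw(G) ≥ 2. Combining the bounds, tw(G) = 2.

Treewidth 2.
One such decomposition:
Bags: B1 = {0, 1, 3}  B2 = {0, 2, 3}
Tree: B1–B2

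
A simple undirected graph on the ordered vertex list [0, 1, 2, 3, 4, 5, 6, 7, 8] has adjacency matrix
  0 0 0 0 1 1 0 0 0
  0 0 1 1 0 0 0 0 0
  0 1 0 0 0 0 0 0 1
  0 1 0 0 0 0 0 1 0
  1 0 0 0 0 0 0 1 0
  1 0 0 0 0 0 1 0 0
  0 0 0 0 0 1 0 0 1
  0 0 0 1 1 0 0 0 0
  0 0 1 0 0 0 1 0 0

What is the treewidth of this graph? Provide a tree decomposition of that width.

Every bag has size at most 3, so the width is 3 − 1 = 2 and tw(G) ≤ 2. For the lower bound, G contains the cycle 7–3–1–2–8–6–5–0–4–7, so G is not a forest; only forests have treewidth ≤ 1, hence tw(G) ≥ 2. Hence tw(G) = 2 exactly.

Treewidth 2.
Bags: B1 = {1, 3, 7}  B2 = {1, 2, 7}  B3 = {2, 7, 8}  B4 = {6, 7, 8}  B5 = {5, 6, 7}  B6 = {0, 5, 7}  B7 = {0, 4, 7}
Tree: B1–B2, B2–B3, B3–B4, B4–B5, B5–B6, B6–B7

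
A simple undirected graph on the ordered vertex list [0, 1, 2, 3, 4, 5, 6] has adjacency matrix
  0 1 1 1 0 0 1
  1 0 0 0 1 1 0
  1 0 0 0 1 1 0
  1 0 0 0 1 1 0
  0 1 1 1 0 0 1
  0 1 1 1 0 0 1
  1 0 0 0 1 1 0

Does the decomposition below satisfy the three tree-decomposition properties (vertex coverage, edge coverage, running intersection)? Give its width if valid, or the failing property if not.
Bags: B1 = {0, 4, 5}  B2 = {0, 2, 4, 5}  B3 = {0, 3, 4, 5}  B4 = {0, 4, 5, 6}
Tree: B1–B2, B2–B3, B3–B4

No — vertex 1 appears in no bag.

A tree decomposition must satisfy three properties: every vertex lies in some bag; for every edge, both endpoints lie together in some bag; and for every vertex, the bags containing it form a connected subtree. Here vertex 1 appears in no bag, so the decomposition is invalid.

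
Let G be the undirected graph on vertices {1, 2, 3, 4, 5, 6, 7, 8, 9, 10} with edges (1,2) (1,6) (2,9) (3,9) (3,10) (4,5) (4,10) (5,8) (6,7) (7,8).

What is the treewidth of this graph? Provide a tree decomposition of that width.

Treewidth 2.
One such decomposition:
Bags: B1 = {2, 3, 9}  B2 = {2, 3, 10}  B3 = {2, 4, 10}  B4 = {2, 4, 5}  B5 = {2, 5, 8}  B6 = {2, 7, 8}  B7 = {2, 6, 7}  B8 = {1, 2, 6}
Tree: B1–B2, B2–B3, B3–B4, B4–B5, B5–B6, B6–B7, B7–B8

Each bag holds 3 vertices, so the decomposition has width 2, which upper-bounds the treewidth. The edges 2–9–3–10–4–5–8–7–6–1–2 form a cycle, so G is not a tree and its treewidth is at least 2. Hence tw(G) = 2 exactly.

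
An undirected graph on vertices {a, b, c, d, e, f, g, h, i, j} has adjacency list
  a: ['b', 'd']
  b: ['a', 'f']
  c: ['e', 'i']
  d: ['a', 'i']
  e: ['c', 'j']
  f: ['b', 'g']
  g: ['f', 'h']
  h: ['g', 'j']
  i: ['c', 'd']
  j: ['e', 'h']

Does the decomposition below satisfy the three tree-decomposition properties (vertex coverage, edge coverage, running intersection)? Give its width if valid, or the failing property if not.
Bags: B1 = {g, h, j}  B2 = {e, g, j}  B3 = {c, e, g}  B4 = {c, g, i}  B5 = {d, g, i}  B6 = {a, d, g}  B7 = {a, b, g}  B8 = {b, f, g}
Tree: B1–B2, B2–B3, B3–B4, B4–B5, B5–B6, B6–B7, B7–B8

Yes; width 2.

Vertex coverage: the bags together contain {a, b, c, d, e, f, g, h, i, j}, the full vertex set. Edge coverage: each edge of G has both endpoints in at least one bag. Running intersection: for every vertex, the bags containing it form a connected subtree. All three properties hold, so this is a valid tree decomposition of width max|bag| − 1 = 2, and hence tw(G) ≤ 2.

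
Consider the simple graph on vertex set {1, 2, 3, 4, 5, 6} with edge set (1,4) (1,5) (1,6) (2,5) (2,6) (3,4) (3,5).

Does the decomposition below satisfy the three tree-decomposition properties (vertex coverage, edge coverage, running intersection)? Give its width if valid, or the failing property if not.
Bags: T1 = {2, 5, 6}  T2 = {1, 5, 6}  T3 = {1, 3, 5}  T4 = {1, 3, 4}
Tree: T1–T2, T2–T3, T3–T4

Yes; width 2.

Checking the three conditions: (i) the bags cover all of {1, 2, 3, 4, 5, 6}; (ii) for each edge, some bag contains both endpoints; (iii) the bags containing any fixed vertex form a subtree. All hold, so the decomposition is valid with width 3 − 1 = 2.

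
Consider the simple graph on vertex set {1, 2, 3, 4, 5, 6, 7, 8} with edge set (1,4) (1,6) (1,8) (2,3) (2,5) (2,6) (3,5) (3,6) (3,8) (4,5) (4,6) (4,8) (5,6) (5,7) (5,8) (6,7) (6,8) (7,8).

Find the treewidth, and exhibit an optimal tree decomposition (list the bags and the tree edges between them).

Each bag holds 4 vertices, so the decomposition has width 3, which upper-bounds the treewidth. For the lower bound, the 4 vertices {1, 4, 6, 8} are pairwise adjacent, and any tree decomposition puts a clique entirely inside one bag — forcing width ≥ 3. The upper and lower bounds meet at 3, so that is the treewidth.

Treewidth 3.
One optimal decomposition is:
Bags: B1 = {3, 5, 6, 8}  B2 = {4, 5, 6, 8}  B3 = {5, 6, 7, 8}  B4 = {2, 3, 5, 6}  B5 = {1, 4, 6, 8}
Tree: B1–B2, B2–B3, B1–B4, B2–B5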